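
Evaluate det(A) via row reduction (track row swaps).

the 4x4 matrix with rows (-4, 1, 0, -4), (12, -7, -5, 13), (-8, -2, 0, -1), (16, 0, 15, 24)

Forward elimination:
R2 <- R2 - (-3)*R1:  [  0  -4  -5   1 ]
R3 <- R3 - (2)*R1:  [  0  -4   0   7 ]
R4 <- R4 - (-4)*R1:  [  0   4  15   8 ]
R3 <- R3 - (1)*R2:  [ 0  0  5  6 ]
R4 <- R4 - (-1)*R2:  [  0   0  10   9 ]
R4 <- R4 - (2)*R3:  [  0   0   0  -3 ]
Upper-triangular form:
[ -4   1   0  -4 ]
[  0  -4  -5   1 ]
[  0   0   5   6 ]
[  0   0   0  -3 ]
det(A) = (-1)^0 * (-4) * (-4) * (5) * (-3) = -240  (0 row swaps -> sign +1)

det(A) = -240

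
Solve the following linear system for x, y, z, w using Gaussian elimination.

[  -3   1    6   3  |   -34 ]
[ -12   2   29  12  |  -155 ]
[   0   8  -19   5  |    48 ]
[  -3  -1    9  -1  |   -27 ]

Forward elimination on [A|b]:
R2 <- R2 - (4)*R1:  [   0   -2    5    0  -19 ]
R4 <- R4 - (1)*R1:  [  0  -2   3  -4   7 ]
R3 <- R3 - (-4)*R2:  [   0    0    1    5  -28 ]
R4 <- R4 - (1)*R2:  [  0   0  -2  -4  26 ]
R4 <- R4 - (-2)*R3:  [   0    0    0    6  -30 ]
Row echelon form:
[ -3   1  6  3  |  -34 ]
[  0  -2  5  0  |  -19 ]
[  0   0  1  5  |  -28 ]
[  0   0  0  6  |  -30 ]
Back-substitution:
w = (-30) / 6 = -5
z = (-28 - (5)*(-5)) / 1 = -3
y = (-19 - (5)*(-3)) / -2 = 2
x = (-34 - (1)*(2) - (6)*(-3) - (3)*(-5)) / -3 = 1

(1, 2, -3, -5)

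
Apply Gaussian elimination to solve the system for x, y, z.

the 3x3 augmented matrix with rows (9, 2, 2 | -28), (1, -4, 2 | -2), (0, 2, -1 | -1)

Forward elimination on [A|b]:
R2 <- R2 - (1/9)*R1:  [     0  -38/9   16/9   10/9 ]
R3 <- R3 - (-9/19)*R2:  [     0      0  -3/19  -9/19 ]
Row echelon form:
[ 9      2      2  |    -28 ]
[ 0  -38/9   16/9  |   10/9 ]
[ 0      0  -3/19  |  -9/19 ]
Back-substitution:
z = (-9/19) / (-3/19) = 3
y = (10/9 - (16/9)*(3)) / (-38/9) = 1
x = (-28 - (2)*(1) - (2)*(3)) / 9 = -4

(-4, 1, 3)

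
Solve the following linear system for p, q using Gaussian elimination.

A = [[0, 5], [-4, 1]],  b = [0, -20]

Forward elimination on [A|b]:
R1 <-> R2   (pivot in column 1 was zero)
[ -4  1  -20 ]
[  0  5    0 ]
Row echelon form:
[ -4  1  |  -20 ]
[  0  5  |    0 ]
Back-substitution:
q = (0) / 5 = 0
p = (-20 - (1)*(0)) / -4 = 5

(5, 0)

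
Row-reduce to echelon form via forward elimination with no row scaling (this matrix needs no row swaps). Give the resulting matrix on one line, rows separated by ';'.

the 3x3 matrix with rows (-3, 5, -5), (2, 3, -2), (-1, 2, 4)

Forward elimination:
R2 <- R2 - (-2/3)*R1:  [     0   19/3  -16/3 ]
R3 <- R3 - (1/3)*R1:  [    0   1/3  17/3 ]
R3 <- R3 - (1/19)*R2:  [      0       0  113/19 ]
Row echelon form:
[ -3     5      -5 ]
[  0  19/3   -16/3 ]
[  0     0  113/19 ]

REF = [-3 5 -5; 0 19/3 -16/3; 0 0 113/19]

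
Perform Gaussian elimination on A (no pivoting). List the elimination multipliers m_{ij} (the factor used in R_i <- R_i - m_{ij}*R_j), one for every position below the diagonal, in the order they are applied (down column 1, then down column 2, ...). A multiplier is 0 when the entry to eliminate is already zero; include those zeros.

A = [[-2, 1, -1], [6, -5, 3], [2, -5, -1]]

multipliers: -3, -1, 2

Forward elimination:
R2 <- R2 - (-3)*R1:  [  0  -2   0 ]
R3 <- R3 - (-1)*R1:  [  0  -4  -2 ]
R3 <- R3 - (2)*R2:  [  0   0  -2 ]
Multipliers (in order of application): m_{21} = -3, m_{31} = -1, m_{32} = 2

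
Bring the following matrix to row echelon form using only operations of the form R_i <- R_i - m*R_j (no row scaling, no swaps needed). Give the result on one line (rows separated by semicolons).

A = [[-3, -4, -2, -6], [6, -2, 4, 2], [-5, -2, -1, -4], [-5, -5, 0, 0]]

REF = [-3 -4 -2 -6; 0 -10 0 -10; 0 0 7/3 4/3; 0 0 0 45/7]

Forward elimination:
R2 <- R2 - (-2)*R1:  [   0  -10    0  -10 ]
R3 <- R3 - (5/3)*R1:  [    0  14/3   7/3     6 ]
R4 <- R4 - (5/3)*R1:  [    0   5/3  10/3    10 ]
R3 <- R3 - (-7/15)*R2:  [   0    0  7/3  4/3 ]
R4 <- R4 - (-1/6)*R2:  [    0     0  10/3  25/3 ]
R4 <- R4 - (10/7)*R3:  [    0     0     0  45/7 ]
Row echelon form:
[ -3   -4   -2    -6 ]
[  0  -10    0   -10 ]
[  0    0  7/3   4/3 ]
[  0    0    0  45/7 ]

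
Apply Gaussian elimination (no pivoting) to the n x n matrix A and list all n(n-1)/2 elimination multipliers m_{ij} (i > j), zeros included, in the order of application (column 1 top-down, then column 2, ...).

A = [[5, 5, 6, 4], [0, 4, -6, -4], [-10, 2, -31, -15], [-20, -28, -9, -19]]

Forward elimination:
R2: entry in column 1 is already 0 -> m_{21} = 0 (no row operation needed)
R3 <- R3 - (-2)*R1:  [   0   12  -19   -7 ]
R4 <- R4 - (-4)*R1:  [  0  -8  15  -3 ]
R3 <- R3 - (3)*R2:  [  0   0  -1   5 ]
R4 <- R4 - (-2)*R2:  [   0    0    3  -11 ]
R4 <- R4 - (-3)*R3:  [ 0  0  0  4 ]
Multipliers (in order of application): m_{21} = 0, m_{31} = -2, m_{41} = -4, m_{32} = 3, m_{42} = -2, m_{43} = -3

multipliers: 0, -2, -4, 3, -2, -3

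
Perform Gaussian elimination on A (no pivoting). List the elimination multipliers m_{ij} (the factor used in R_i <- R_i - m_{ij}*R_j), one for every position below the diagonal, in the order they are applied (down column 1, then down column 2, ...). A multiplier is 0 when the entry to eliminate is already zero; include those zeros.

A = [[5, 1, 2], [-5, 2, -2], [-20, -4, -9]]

Forward elimination:
R2 <- R2 - (-1)*R1:  [ 0  3  0 ]
R3 <- R3 - (-4)*R1:  [  0   0  -1 ]
R3: entry in column 2 is already 0 -> m_{32} = 0 (no row operation needed)
Multipliers (in order of application): m_{21} = -1, m_{31} = -4, m_{32} = 0

multipliers: -1, -4, 0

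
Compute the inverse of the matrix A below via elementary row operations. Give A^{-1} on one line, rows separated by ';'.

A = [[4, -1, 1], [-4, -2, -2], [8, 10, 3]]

Gauss-Jordan on [A | I]:
R1 <- (1/4)*R1:  [    1  -1/4   1/4  |   1/4     0     0 ]
R2 <- R2 - (-4)*R1:  [  0  -3  -1  |   1   1   0 ]
R3 <- R3 - (8)*R1:  [  0  12   1  |  -2   0   1 ]
R2 <- (1/-3)*R2:  [    0     1   1/3  |  -1/3  -1/3     0 ]
R1 <- R1 - (-1/4)*R2:  [     1      0    1/3  |    1/6  -1/12      0 ]
R3 <- R3 - (12)*R2:  [  0   0  -3  |   2   4   1 ]
R3 <- (1/-3)*R3:  [    0     0     1  |  -2/3  -4/3  -1/3 ]
R1 <- R1 - (1/3)*R3:  [     1      0      0  |   7/18  13/36    1/9 ]
R2 <- R2 - (1/3)*R3:  [    0     1     0  |  -1/9   1/9   1/9 ]
Right block of [I | A^{-1}] is the inverse:
[ 7/18  13/36   1/9 ]
[ -1/9    1/9   1/9 ]
[ -2/3   -4/3  -1/3 ]

inverse = [7/18 13/36 1/9; -1/9 1/9 1/9; -2/3 -4/3 -1/3]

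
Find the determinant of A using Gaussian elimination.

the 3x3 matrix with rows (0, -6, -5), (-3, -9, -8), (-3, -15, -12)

Forward elimination:
R1 <-> R2   (pivot in column 1 was zero)
[ -3   -9   -8 ]
[  0   -6   -5 ]
[ -3  -15  -12 ]
R3 <- R3 - (1)*R1:  [  0  -6  -4 ]
R3 <- R3 - (1)*R2:  [ 0  0  1 ]
Upper-triangular form:
[ -3  -9  -8 ]
[  0  -6  -5 ]
[  0   0   1 ]
det(A) = (-1)^1 * (-3) * (-6) * (1) = -18  (1 row swap -> sign -1)

det(A) = -18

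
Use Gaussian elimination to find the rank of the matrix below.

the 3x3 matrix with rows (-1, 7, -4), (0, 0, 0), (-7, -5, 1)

Row reduction:
R3 <- R3 - (7)*R1:  [   0  -54   29 ]
R2 <-> R3   (pivot in column 2 was zero)
[ -1    7  -4 ]
[  0  -54  29 ]
[  0    0   0 ]
Row echelon form:
[ -1    7  -4 ]
[  0  -54  29 ]
[  0    0   0 ]
Nonzero rows / pivot columns: 2

rank(A) = 2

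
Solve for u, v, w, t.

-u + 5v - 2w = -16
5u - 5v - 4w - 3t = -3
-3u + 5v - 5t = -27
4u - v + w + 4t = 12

Forward elimination on [A|b]:
R2 <- R2 - (-5)*R1:  [   0   20  -14   -3  -83 ]
R3 <- R3 - (3)*R1:  [   0  -10    6   -5   21 ]
R4 <- R4 - (-4)*R1:  [   0   19   -7    4  -52 ]
R3 <- R3 - (-1/2)*R2:  [     0      0     -1  -13/2  -41/2 ]
R4 <- R4 - (19/20)*R2:  [      0       0   63/10  137/20  537/20 ]
R4 <- R4 - (-63/10)*R3:  [        0         0         0   -341/10  -1023/10 ]
Row echelon form:
[ -1   5   -2        0  |       -16 ]
[  0  20  -14       -3  |       -83 ]
[  0   0   -1    -13/2  |     -41/2 ]
[  0   0    0  -341/10  |  -1023/10 ]
Back-substitution:
t = (-1023/10) / (-341/10) = 3
w = (-41/2 - (-13/2)*(3)) / -1 = 1
v = (-83 - (-14)*(1) - (-3)*(3)) / 20 = -3
u = (-16 - (5)*(-3) - (-2)*(1)) / -1 = -1

(-1, -3, 1, 3)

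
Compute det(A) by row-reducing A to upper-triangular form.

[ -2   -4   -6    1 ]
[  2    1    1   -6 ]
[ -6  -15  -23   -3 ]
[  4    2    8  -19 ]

Forward elimination:
R2 <- R2 - (-1)*R1:  [  0  -3  -5  -5 ]
R3 <- R3 - (3)*R1:  [  0  -3  -5  -6 ]
R4 <- R4 - (-2)*R1:  [   0   -6   -4  -17 ]
R3 <- R3 - (1)*R2:  [  0   0   0  -1 ]
R4 <- R4 - (2)*R2:  [  0   0   6  -7 ]
R3 <-> R4   (pivot in column 3 was zero)
[ -2  -4  -6   1 ]
[  0  -3  -5  -5 ]
[  0   0   6  -7 ]
[  0   0   0  -1 ]
Upper-triangular form:
[ -2  -4  -6   1 ]
[  0  -3  -5  -5 ]
[  0   0   6  -7 ]
[  0   0   0  -1 ]
det(A) = (-1)^1 * (-2) * (-3) * (6) * (-1) = 36  (1 row swap -> sign -1)

det(A) = 36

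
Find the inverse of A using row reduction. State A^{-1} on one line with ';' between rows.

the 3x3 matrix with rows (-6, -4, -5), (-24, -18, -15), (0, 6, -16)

inverse = [-63/2 47/6 5/2; 32 -8 -5/2; 12 -3 -1]

Gauss-Jordan on [A | I]:
R1 <- (1/-6)*R1:  [    1   2/3   5/6  |  -1/6     0     0 ]
R2 <- R2 - (-24)*R1:  [  0  -2   5  |  -4   1   0 ]
R2 <- (1/-2)*R2:  [    0     1  -5/2  |     2  -1/2     0 ]
R1 <- R1 - (2/3)*R2:  [    1     0   5/2  |  -3/2   1/3     0 ]
R3 <- R3 - (6)*R2:  [   0    0   -1  |  -12    3    1 ]
R3 <- (1/-1)*R3:  [  0   0   1  |  12  -3  -1 ]
R1 <- R1 - (5/2)*R3:  [     1      0      0  |  -63/2   47/6    5/2 ]
R2 <- R2 - (-5/2)*R3:  [    0     1     0  |    32    -8  -5/2 ]
Right block of [I | A^{-1}] is the inverse:
[ -63/2  47/6   5/2 ]
[    32    -8  -5/2 ]
[    12    -3    -1 ]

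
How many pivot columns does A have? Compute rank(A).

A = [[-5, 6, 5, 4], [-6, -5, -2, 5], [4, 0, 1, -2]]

Row reduction:
R2 <- R2 - (6/5)*R1:  [     0  -61/5     -8    1/5 ]
R3 <- R3 - (-4/5)*R1:  [    0  24/5     5   6/5 ]
R3 <- R3 - (-24/61)*R2:  [      0       0  113/61   78/61 ]
Row echelon form:
[ -5      6       5      4 ]
[  0  -61/5      -8    1/5 ]
[  0      0  113/61  78/61 ]
Nonzero rows / pivot columns: 3

rank(A) = 3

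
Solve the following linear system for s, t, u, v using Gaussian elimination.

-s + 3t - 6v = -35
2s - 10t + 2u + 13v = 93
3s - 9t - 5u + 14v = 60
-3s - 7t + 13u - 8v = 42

(-1, -2, 5, 5)

Forward elimination on [A|b]:
R2 <- R2 - (-2)*R1:  [  0  -4   2   1  23 ]
R3 <- R3 - (-3)*R1:  [   0    0   -5   -4  -45 ]
R4 <- R4 - (3)*R1:  [   0  -16   13   10  147 ]
R4 <- R4 - (4)*R2:  [  0   0   5   6  55 ]
R4 <- R4 - (-1)*R3:  [  0   0   0   2  10 ]
Row echelon form:
[ -1   3   0  -6  |  -35 ]
[  0  -4   2   1  |   23 ]
[  0   0  -5  -4  |  -45 ]
[  0   0   0   2  |   10 ]
Back-substitution:
v = (10) / 2 = 5
u = (-45 - (-4)*(5)) / -5 = 5
t = (23 - (2)*(5) - (1)*(5)) / -4 = -2
s = (-35 - (3)*(-2) - (-6)*(5)) / -1 = -1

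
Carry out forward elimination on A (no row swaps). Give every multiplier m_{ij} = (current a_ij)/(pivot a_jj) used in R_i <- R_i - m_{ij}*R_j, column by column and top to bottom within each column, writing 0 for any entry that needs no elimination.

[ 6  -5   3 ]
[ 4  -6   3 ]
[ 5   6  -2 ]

multipliers: 2/3, 5/6, -61/16

Forward elimination:
R2 <- R2 - (2/3)*R1:  [    0  -8/3     1 ]
R3 <- R3 - (5/6)*R1:  [    0  61/6  -9/2 ]
R3 <- R3 - (-61/16)*R2:  [      0       0  -11/16 ]
Multipliers (in order of application): m_{21} = 2/3, m_{31} = 5/6, m_{32} = -61/16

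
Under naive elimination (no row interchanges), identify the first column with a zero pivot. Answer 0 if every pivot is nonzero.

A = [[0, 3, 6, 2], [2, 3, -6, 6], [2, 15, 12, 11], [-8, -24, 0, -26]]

Naive forward elimination:
Pivot entry (1,1) is zero but row 2 has 2 in column 1 -> naive elimination stops; a row interchange (e.g. R1 <-> R2) would be required here.

first zero-pivot column = 1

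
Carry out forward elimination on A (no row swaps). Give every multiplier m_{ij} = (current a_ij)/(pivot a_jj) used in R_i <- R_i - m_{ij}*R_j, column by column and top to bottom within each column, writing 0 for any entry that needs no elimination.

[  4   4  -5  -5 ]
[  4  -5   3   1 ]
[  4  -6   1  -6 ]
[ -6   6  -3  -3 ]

Forward elimination:
R2 <- R2 - (1)*R1:  [  0  -9   8   6 ]
R3 <- R3 - (1)*R1:  [   0  -10    6   -1 ]
R4 <- R4 - (-3/2)*R1:  [     0     12  -21/2  -21/2 ]
R3 <- R3 - (10/9)*R2:  [     0      0  -26/9  -23/3 ]
R4 <- R4 - (-4/3)*R2:  [    0     0   1/6  -5/2 ]
R4 <- R4 - (-3/52)*R3:  [       0        0        0  -153/52 ]
Multipliers (in order of application): m_{21} = 1, m_{31} = 1, m_{41} = -3/2, m_{32} = 10/9, m_{42} = -4/3, m_{43} = -3/52

multipliers: 1, 1, -3/2, 10/9, -4/3, -3/52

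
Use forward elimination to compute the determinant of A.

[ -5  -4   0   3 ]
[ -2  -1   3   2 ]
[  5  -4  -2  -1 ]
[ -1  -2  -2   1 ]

det(A) = -76

Forward elimination:
R2 <- R2 - (2/5)*R1:  [   0  3/5    3  4/5 ]
R3 <- R3 - (-1)*R1:  [  0  -8  -2   2 ]
R4 <- R4 - (1/5)*R1:  [    0  -6/5    -2   2/5 ]
R3 <- R3 - (-40/3)*R2:  [    0     0    38  38/3 ]
R4 <- R4 - (-2)*R2:  [ 0  0  4  2 ]
R4 <- R4 - (2/19)*R3:  [   0    0    0  2/3 ]
Upper-triangular form:
[ -5   -4   0     3 ]
[  0  3/5   3   4/5 ]
[  0    0  38  38/3 ]
[  0    0   0   2/3 ]
det(A) = (-1)^0 * (-5) * (3/5) * (38) * (2/3) = -76  (0 row swaps -> sign +1)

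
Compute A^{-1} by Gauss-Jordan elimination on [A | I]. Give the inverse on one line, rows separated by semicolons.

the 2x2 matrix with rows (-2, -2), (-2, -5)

inverse = [-5/6 1/3; 1/3 -1/3]

Gauss-Jordan on [A | I]:
R1 <- (1/-2)*R1:  [    1     1  |  -1/2     0 ]
R2 <- R2 - (-2)*R1:  [  0  -3  |  -1   1 ]
R2 <- (1/-3)*R2:  [    0     1  |   1/3  -1/3 ]
R1 <- R1 - (1)*R2:  [    1     0  |  -5/6   1/3 ]
Right block of [I | A^{-1}] is the inverse:
[ -5/6   1/3 ]
[  1/3  -1/3 ]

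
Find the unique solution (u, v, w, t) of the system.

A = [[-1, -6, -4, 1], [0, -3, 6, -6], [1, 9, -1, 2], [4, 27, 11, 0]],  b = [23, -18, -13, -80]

Forward elimination on [A|b]:
R3 <- R3 - (-1)*R1:  [  0   3  -5   3  10 ]
R4 <- R4 - (-4)*R1:  [  0   3  -5   4  12 ]
R3 <- R3 - (-1)*R2:  [  0   0   1  -3  -8 ]
R4 <- R4 - (-1)*R2:  [  0   0   1  -2  -6 ]
R4 <- R4 - (1)*R3:  [ 0  0  0  1  2 ]
Row echelon form:
[ -1  -6  -4   1  |   23 ]
[  0  -3   6  -6  |  -18 ]
[  0   0   1  -3  |   -8 ]
[  0   0   0   1  |    2 ]
Back-substitution:
t = (2) / 1 = 2
w = (-8 - (-3)*(2)) / 1 = -2
v = (-18 - (6)*(-2) - (-6)*(2)) / -3 = -2
u = (23 - (-6)*(-2) - (-4)*(-2) - (1)*(2)) / -1 = -1

(-1, -2, -2, 2)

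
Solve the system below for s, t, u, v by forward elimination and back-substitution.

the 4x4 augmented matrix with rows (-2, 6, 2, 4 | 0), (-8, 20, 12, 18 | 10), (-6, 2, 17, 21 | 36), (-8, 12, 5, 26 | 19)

Forward elimination on [A|b]:
R2 <- R2 - (4)*R1:  [  0  -4   4   2  10 ]
R3 <- R3 - (3)*R1:  [   0  -16   11    9   36 ]
R4 <- R4 - (4)*R1:  [   0  -12   -3   10   19 ]
R3 <- R3 - (4)*R2:  [  0   0  -5   1  -4 ]
R4 <- R4 - (3)*R2:  [   0    0  -15    4  -11 ]
R4 <- R4 - (3)*R3:  [ 0  0  0  1  1 ]
Row echelon form:
[ -2   6   2  4  |   0 ]
[  0  -4   4  2  |  10 ]
[  0   0  -5  1  |  -4 ]
[  0   0   0  1  |   1 ]
Back-substitution:
v = (1) / 1 = 1
u = (-4 - (1)*(1)) / -5 = 1
t = (10 - (4)*(1) - (2)*(1)) / -4 = -1
s = (0 - (6)*(-1) - (2)*(1) - (4)*(1)) / -2 = 0

(0, -1, 1, 1)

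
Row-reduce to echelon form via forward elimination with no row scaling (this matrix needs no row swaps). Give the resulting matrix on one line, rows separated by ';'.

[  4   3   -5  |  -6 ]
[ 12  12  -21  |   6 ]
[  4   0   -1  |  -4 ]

Forward elimination:
R2 <- R2 - (3)*R1:  [  0   3  -6  24 ]
R3 <- R3 - (1)*R1:  [  0  -3   4   2 ]
R3 <- R3 - (-1)*R2:  [  0   0  -2  26 ]
Row echelon form:
[ 4  3  -5  |  -6 ]
[ 0  3  -6  |  24 ]
[ 0  0  -2  |  26 ]

REF = [4 3 -5 -6; 0 3 -6 24; 0 0 -2 26]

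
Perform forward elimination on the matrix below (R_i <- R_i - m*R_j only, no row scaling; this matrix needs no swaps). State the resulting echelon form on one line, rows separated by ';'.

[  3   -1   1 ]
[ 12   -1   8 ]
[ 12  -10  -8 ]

REF = [3 -1 1; 0 3 4; 0 0 -4]

Forward elimination:
R2 <- R2 - (4)*R1:  [ 0  3  4 ]
R3 <- R3 - (4)*R1:  [   0   -6  -12 ]
R3 <- R3 - (-2)*R2:  [  0   0  -4 ]
Row echelon form:
[ 3  -1   1 ]
[ 0   3   4 ]
[ 0   0  -4 ]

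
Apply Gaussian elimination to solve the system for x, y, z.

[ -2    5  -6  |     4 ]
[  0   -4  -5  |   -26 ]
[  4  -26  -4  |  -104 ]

(2, 4, 2)

Forward elimination on [A|b]:
R3 <- R3 - (-2)*R1:  [   0  -16  -16  -96 ]
R3 <- R3 - (4)*R2:  [ 0  0  4  8 ]
Row echelon form:
[ -2   5  -6  |    4 ]
[  0  -4  -5  |  -26 ]
[  0   0   4  |    8 ]
Back-substitution:
z = (8) / 4 = 2
y = (-26 - (-5)*(2)) / -4 = 4
x = (4 - (5)*(4) - (-6)*(2)) / -2 = 2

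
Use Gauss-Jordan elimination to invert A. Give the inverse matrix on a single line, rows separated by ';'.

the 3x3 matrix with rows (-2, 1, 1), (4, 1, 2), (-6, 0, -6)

inverse = [-1/5 1/5 1/30; 2/5 3/5 4/15; 1/5 -1/5 -1/5]

Gauss-Jordan on [A | I]:
R1 <- (1/-2)*R1:  [    1  -1/2  -1/2  |  -1/2     0     0 ]
R2 <- R2 - (4)*R1:  [ 0  3  4  |  2  1  0 ]
R3 <- R3 - (-6)*R1:  [  0  -3  -9  |  -3   0   1 ]
R2 <- (1/3)*R2:  [   0    1  4/3  |  2/3  1/3    0 ]
R1 <- R1 - (-1/2)*R2:  [    1     0   1/6  |  -1/6   1/6     0 ]
R3 <- R3 - (-3)*R2:  [  0   0  -5  |  -1   1   1 ]
R3 <- (1/-5)*R3:  [    0     0     1  |   1/5  -1/5  -1/5 ]
R1 <- R1 - (1/6)*R3:  [    1     0     0  |  -1/5   1/5  1/30 ]
R2 <- R2 - (4/3)*R3:  [    0     1     0  |   2/5   3/5  4/15 ]
Right block of [I | A^{-1}] is the inverse:
[ -1/5   1/5  1/30 ]
[  2/5   3/5  4/15 ]
[  1/5  -1/5  -1/5 ]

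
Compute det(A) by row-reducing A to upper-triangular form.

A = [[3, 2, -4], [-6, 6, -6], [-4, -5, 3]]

det(A) = -168

Forward elimination:
R2 <- R2 - (-2)*R1:  [   0   10  -14 ]
R3 <- R3 - (-4/3)*R1:  [    0  -7/3  -7/3 ]
R3 <- R3 - (-7/30)*R2:  [     0      0  -28/5 ]
Upper-triangular form:
[ 3   2     -4 ]
[ 0  10    -14 ]
[ 0   0  -28/5 ]
det(A) = (-1)^0 * (3) * (10) * (-28/5) = -168  (0 row swaps -> sign +1)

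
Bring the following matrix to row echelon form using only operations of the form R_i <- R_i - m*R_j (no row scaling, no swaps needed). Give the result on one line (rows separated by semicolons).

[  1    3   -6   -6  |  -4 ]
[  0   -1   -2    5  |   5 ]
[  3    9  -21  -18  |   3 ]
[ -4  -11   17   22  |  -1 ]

Forward elimination:
R3 <- R3 - (3)*R1:  [  0   0  -3   0  15 ]
R4 <- R4 - (-4)*R1:  [   0    1   -7   -2  -17 ]
R4 <- R4 - (-1)*R2:  [   0    0   -9    3  -12 ]
R4 <- R4 - (3)*R3:  [   0    0    0    3  -57 ]
Row echelon form:
[ 1   3  -6  -6  |   -4 ]
[ 0  -1  -2   5  |    5 ]
[ 0   0  -3   0  |   15 ]
[ 0   0   0   3  |  -57 ]

REF = [1 3 -6 -6 -4; 0 -1 -2 5 5; 0 0 -3 0 15; 0 0 0 3 -57]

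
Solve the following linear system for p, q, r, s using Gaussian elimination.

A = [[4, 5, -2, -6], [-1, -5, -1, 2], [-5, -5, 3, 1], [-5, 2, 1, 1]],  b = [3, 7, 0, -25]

Forward elimination on [A|b]:
R2 <- R2 - (-1/4)*R1:  [     0  -15/4   -3/2    1/2   31/4 ]
R3 <- R3 - (-5/4)*R1:  [     0    5/4    1/2  -13/2   15/4 ]
R4 <- R4 - (-5/4)*R1:  [     0   33/4   -3/2  -13/2  -85/4 ]
R3 <- R3 - (-1/3)*R2:  [     0      0      0  -19/3   19/3 ]
R4 <- R4 - (-11/5)*R2:  [     0      0  -24/5  -27/5  -21/5 ]
R3 <-> R4   (pivot in column 3 was zero)
[ 4      5     -2     -6      3 ]
[ 0  -15/4   -3/2    1/2   31/4 ]
[ 0      0  -24/5  -27/5  -21/5 ]
[ 0      0      0  -19/3   19/3 ]
Row echelon form:
[ 4      5     -2     -6  |      3 ]
[ 0  -15/4   -3/2    1/2  |   31/4 ]
[ 0      0  -24/5  -27/5  |  -21/5 ]
[ 0      0      0  -19/3  |   19/3 ]
Back-substitution:
s = (19/3) / (-19/3) = -1
r = (-21/5 - (-27/5)*(-1)) / (-24/5) = 2
q = (31/4 - (-3/2)*(2) - (1/2)*(-1)) / (-15/4) = -3
p = (3 - (5)*(-3) - (-2)*(2) - (-6)*(-1)) / 4 = 4

(4, -3, 2, -1)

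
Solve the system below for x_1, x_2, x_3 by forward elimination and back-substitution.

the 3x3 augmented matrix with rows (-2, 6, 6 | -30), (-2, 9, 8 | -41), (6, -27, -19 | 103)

(0, -1, -4)

Forward elimination on [A|b]:
R2 <- R2 - (1)*R1:  [   0    3    2  -11 ]
R3 <- R3 - (-3)*R1:  [  0  -9  -1  13 ]
R3 <- R3 - (-3)*R2:  [   0    0    5  -20 ]
Row echelon form:
[ -2  6  6  |  -30 ]
[  0  3  2  |  -11 ]
[  0  0  5  |  -20 ]
Back-substitution:
x_3 = (-20) / 5 = -4
x_2 = (-11 - (2)*(-4)) / 3 = -1
x_1 = (-30 - (6)*(-1) - (6)*(-4)) / -2 = 0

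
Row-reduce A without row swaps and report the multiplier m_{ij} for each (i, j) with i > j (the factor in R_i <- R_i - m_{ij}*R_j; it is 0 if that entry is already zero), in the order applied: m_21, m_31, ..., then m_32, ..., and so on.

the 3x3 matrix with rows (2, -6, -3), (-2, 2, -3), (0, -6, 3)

multipliers: -1, 0, 3/2

Forward elimination:
R2 <- R2 - (-1)*R1:  [  0  -4  -6 ]
R3: entry in column 1 is already 0 -> m_{31} = 0 (no row operation needed)
R3 <- R3 - (3/2)*R2:  [  0   0  12 ]
Multipliers (in order of application): m_{21} = -1, m_{31} = 0, m_{32} = 3/2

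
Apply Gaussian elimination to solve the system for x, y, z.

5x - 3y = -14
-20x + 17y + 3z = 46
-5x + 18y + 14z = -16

(-4, -2, 0)

Forward elimination on [A|b]:
R2 <- R2 - (-4)*R1:  [   0    5    3  -10 ]
R3 <- R3 - (-1)*R1:  [   0   15   14  -30 ]
R3 <- R3 - (3)*R2:  [ 0  0  5  0 ]
Row echelon form:
[ 5  -3  0  |  -14 ]
[ 0   5  3  |  -10 ]
[ 0   0  5  |    0 ]
Back-substitution:
z = (0) / 5 = 0
y = (-10 - (3)*(0)) / 5 = -2
x = (-14 - (-3)*(-2)) / 5 = -4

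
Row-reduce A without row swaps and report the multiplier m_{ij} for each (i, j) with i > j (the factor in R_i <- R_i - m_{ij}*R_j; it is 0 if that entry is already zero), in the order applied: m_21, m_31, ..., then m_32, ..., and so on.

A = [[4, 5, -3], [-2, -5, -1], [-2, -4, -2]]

Forward elimination:
R2 <- R2 - (-1/2)*R1:  [    0  -5/2  -5/2 ]
R3 <- R3 - (-1/2)*R1:  [    0  -3/2  -7/2 ]
R3 <- R3 - (3/5)*R2:  [  0   0  -2 ]
Multipliers (in order of application): m_{21} = -1/2, m_{31} = -1/2, m_{32} = 3/5

multipliers: -1/2, -1/2, 3/5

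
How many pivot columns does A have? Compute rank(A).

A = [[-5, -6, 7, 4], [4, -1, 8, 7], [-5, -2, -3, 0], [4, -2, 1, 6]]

Row reduction:
R2 <- R2 - (-4/5)*R1:  [     0  -29/5   68/5   51/5 ]
R3 <- R3 - (1)*R1:  [   0    4  -10   -4 ]
R4 <- R4 - (-4/5)*R1:  [     0  -34/5   33/5   46/5 ]
R3 <- R3 - (-20/29)*R2:  [      0       0  -18/29   88/29 ]
R4 <- R4 - (34/29)*R2:  [       0        0  -271/29   -80/29 ]
R4 <- R4 - (271/18)*R3:  [      0       0       0  -436/9 ]
Row echelon form:
[ -5     -6       7       4 ]
[  0  -29/5    68/5    51/5 ]
[  0      0  -18/29   88/29 ]
[  0      0       0  -436/9 ]
Nonzero rows / pivot columns: 4

rank(A) = 4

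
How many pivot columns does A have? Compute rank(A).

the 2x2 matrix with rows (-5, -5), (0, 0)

Row reduction:
Row echelon form:
[ -5  -5 ]
[  0   0 ]
Nonzero rows / pivot columns: 1

rank(A) = 1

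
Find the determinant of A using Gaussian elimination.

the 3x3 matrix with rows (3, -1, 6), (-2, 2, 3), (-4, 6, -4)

Forward elimination:
R2 <- R2 - (-2/3)*R1:  [   0  4/3    7 ]
R3 <- R3 - (-4/3)*R1:  [    0  14/3     4 ]
R3 <- R3 - (7/2)*R2:  [     0      0  -41/2 ]
Upper-triangular form:
[ 3   -1      6 ]
[ 0  4/3      7 ]
[ 0    0  -41/2 ]
det(A) = (-1)^0 * (3) * (4/3) * (-41/2) = -82  (0 row swaps -> sign +1)

det(A) = -82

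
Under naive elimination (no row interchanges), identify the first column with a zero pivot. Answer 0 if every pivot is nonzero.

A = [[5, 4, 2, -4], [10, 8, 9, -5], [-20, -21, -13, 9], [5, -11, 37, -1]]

first zero-pivot column = 2

Naive forward elimination:
R2 <- R2 - (2)*R1:  [ 0  0  5  3 ]
R3 <- R3 - (-4)*R1:  [  0  -5  -5  -7 ]
R4 <- R4 - (1)*R1:  [   0  -15   35    3 ]
Matrix at this point:
[ 5    4   2  -4 ]
[ 0    0   5   3 ]
[ 0   -5  -5  -7 ]
[ 0  -15  35   3 ]
Pivot entry (2,2) is zero but row 3 has -5 in column 2 -> naive elimination stops; a row interchange (e.g. R2 <-> R3) would be required here.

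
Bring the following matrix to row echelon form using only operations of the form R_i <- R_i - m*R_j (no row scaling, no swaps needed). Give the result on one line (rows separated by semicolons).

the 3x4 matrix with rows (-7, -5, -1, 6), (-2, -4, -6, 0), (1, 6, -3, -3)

Forward elimination:
R2 <- R2 - (2/7)*R1:  [     0  -18/7  -40/7  -12/7 ]
R3 <- R3 - (-1/7)*R1:  [     0   37/7  -22/7  -15/7 ]
R3 <- R3 - (-37/18)*R2:  [      0       0  -134/9   -17/3 ]
Row echelon form:
[ -7     -5      -1      6 ]
[  0  -18/7   -40/7  -12/7 ]
[  0      0  -134/9  -17/3 ]

REF = [-7 -5 -1 6; 0 -18/7 -40/7 -12/7; 0 0 -134/9 -17/3]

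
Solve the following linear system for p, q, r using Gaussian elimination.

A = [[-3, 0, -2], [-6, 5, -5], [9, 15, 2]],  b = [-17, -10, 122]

Forward elimination on [A|b]:
R2 <- R2 - (2)*R1:  [  0   5  -1  24 ]
R3 <- R3 - (-3)*R1:  [  0  15  -4  71 ]
R3 <- R3 - (3)*R2:  [  0   0  -1  -1 ]
Row echelon form:
[ -3  0  -2  |  -17 ]
[  0  5  -1  |   24 ]
[  0  0  -1  |   -1 ]
Back-substitution:
r = (-1) / -1 = 1
q = (24 - (-1)*(1)) / 5 = 5
p = (-17 - (-2)*(1)) / -3 = 5

(5, 5, 1)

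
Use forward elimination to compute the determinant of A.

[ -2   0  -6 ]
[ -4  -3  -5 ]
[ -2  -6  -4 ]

det(A) = -72

Forward elimination:
R2 <- R2 - (2)*R1:  [  0  -3   7 ]
R3 <- R3 - (1)*R1:  [  0  -6   2 ]
R3 <- R3 - (2)*R2:  [   0    0  -12 ]
Upper-triangular form:
[ -2   0   -6 ]
[  0  -3    7 ]
[  0   0  -12 ]
det(A) = (-1)^0 * (-2) * (-3) * (-12) = -72  (0 row swaps -> sign +1)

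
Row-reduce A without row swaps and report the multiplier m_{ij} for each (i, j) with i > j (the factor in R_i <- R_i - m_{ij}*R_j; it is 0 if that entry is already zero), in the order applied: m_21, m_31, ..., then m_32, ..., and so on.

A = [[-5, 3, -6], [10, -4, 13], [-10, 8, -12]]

multipliers: -2, 2, 1

Forward elimination:
R2 <- R2 - (-2)*R1:  [ 0  2  1 ]
R3 <- R3 - (2)*R1:  [ 0  2  0 ]
R3 <- R3 - (1)*R2:  [  0   0  -1 ]
Multipliers (in order of application): m_{21} = -2, m_{31} = 2, m_{32} = 1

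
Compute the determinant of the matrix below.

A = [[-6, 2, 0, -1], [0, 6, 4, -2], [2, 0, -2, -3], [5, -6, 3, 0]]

Forward elimination:
R3 <- R3 - (-1/3)*R1:  [     0    2/3     -2  -10/3 ]
R4 <- R4 - (-5/6)*R1:  [     0  -13/3      3   -5/6 ]
R3 <- R3 - (1/9)*R2:  [     0      0  -22/9  -28/9 ]
R4 <- R4 - (-13/18)*R2:  [      0       0    53/9  -41/18 ]
R4 <- R4 - (-53/22)*R3:  [       0        0        0  -215/22 ]
Upper-triangular form:
[ -6  2      0       -1 ]
[  0  6      4       -2 ]
[  0  0  -22/9    -28/9 ]
[  0  0      0  -215/22 ]
det(A) = (-1)^0 * (-6) * (6) * (-22/9) * (-215/22) = -860  (0 row swaps -> sign +1)

det(A) = -860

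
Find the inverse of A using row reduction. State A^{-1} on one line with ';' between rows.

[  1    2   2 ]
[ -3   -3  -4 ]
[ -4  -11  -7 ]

inverse = [-23/9 -8/9 -2/9; -5/9 1/9 -2/9; 7/3 1/3 1/3]

Gauss-Jordan on [A | I]:
R2 <- R2 - (-3)*R1:  [ 0  3  2  |  3  1  0 ]
R3 <- R3 - (-4)*R1:  [  0  -3   1  |   4   0   1 ]
R2 <- (1/3)*R2:  [   0    1  2/3  |    1  1/3    0 ]
R1 <- R1 - (2)*R2:  [    1     0   2/3  |    -1  -2/3     0 ]
R3 <- R3 - (-3)*R2:  [ 0  0  3  |  7  1  1 ]
R3 <- (1/3)*R3:  [   0    0    1  |  7/3  1/3  1/3 ]
R1 <- R1 - (2/3)*R3:  [     1      0      0  |  -23/9   -8/9   -2/9 ]
R2 <- R2 - (2/3)*R3:  [    0     1     0  |  -5/9   1/9  -2/9 ]
Right block of [I | A^{-1}] is the inverse:
[ -23/9  -8/9  -2/9 ]
[  -5/9   1/9  -2/9 ]
[   7/3   1/3   1/3 ]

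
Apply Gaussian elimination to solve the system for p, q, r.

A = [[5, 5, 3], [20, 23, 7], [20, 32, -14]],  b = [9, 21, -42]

Forward elimination on [A|b]:
R2 <- R2 - (4)*R1:  [   0    3   -5  -15 ]
R3 <- R3 - (4)*R1:  [   0   12  -26  -78 ]
R3 <- R3 - (4)*R2:  [   0    0   -6  -18 ]
Row echelon form:
[ 5  5   3  |    9 ]
[ 0  3  -5  |  -15 ]
[ 0  0  -6  |  -18 ]
Back-substitution:
r = (-18) / -6 = 3
q = (-15 - (-5)*(3)) / 3 = 0
p = (9 - (5)*(0) - (3)*(3)) / 5 = 0

(0, 0, 3)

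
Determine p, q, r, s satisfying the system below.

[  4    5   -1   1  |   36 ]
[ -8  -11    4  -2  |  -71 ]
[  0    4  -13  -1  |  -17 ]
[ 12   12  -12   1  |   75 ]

(5, 3, 2, 3)

Forward elimination on [A|b]:
R2 <- R2 - (-2)*R1:  [  0  -1   2   0   1 ]
R4 <- R4 - (3)*R1:  [   0   -3   -9   -2  -33 ]
R3 <- R3 - (-4)*R2:  [   0    0   -5   -1  -13 ]
R4 <- R4 - (3)*R2:  [   0    0  -15   -2  -36 ]
R4 <- R4 - (3)*R3:  [ 0  0  0  1  3 ]
Row echelon form:
[ 4   5  -1   1  |   36 ]
[ 0  -1   2   0  |    1 ]
[ 0   0  -5  -1  |  -13 ]
[ 0   0   0   1  |    3 ]
Back-substitution:
s = (3) / 1 = 3
r = (-13 - (-1)*(3)) / -5 = 2
q = (1 - (2)*(2)) / -1 = 3
p = (36 - (5)*(3) - (-1)*(2) - (1)*(3)) / 4 = 5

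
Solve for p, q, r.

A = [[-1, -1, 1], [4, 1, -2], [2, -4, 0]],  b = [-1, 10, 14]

(3, -2, 0)

Forward elimination on [A|b]:
R2 <- R2 - (-4)*R1:  [  0  -3   2   6 ]
R3 <- R3 - (-2)*R1:  [  0  -6   2  12 ]
R3 <- R3 - (2)*R2:  [  0   0  -2   0 ]
Row echelon form:
[ -1  -1   1  |  -1 ]
[  0  -3   2  |   6 ]
[  0   0  -2  |   0 ]
Back-substitution:
r = (0) / -2 = 0
q = (6 - (2)*(0)) / -3 = -2
p = (-1 - (-1)*(-2) - (1)*(0)) / -1 = 3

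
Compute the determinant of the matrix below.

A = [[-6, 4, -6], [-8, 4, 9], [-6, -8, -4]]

det(A) = -1208

Forward elimination:
R2 <- R2 - (4/3)*R1:  [    0  -4/3    17 ]
R3 <- R3 - (1)*R1:  [   0  -12    2 ]
R3 <- R3 - (9)*R2:  [    0     0  -151 ]
Upper-triangular form:
[ -6     4    -6 ]
[  0  -4/3    17 ]
[  0     0  -151 ]
det(A) = (-1)^0 * (-6) * (-4/3) * (-151) = -1208  (0 row swaps -> sign +1)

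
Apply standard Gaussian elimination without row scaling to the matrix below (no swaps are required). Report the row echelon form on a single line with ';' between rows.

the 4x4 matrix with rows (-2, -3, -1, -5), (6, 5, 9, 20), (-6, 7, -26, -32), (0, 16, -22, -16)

REF = [-2 -3 -1 -5; 0 -4 6 5; 0 0 1 3; 0 0 0 -2]

Forward elimination:
R2 <- R2 - (-3)*R1:  [  0  -4   6   5 ]
R3 <- R3 - (3)*R1:  [   0   16  -23  -17 ]
R3 <- R3 - (-4)*R2:  [ 0  0  1  3 ]
R4 <- R4 - (-4)*R2:  [ 0  0  2  4 ]
R4 <- R4 - (2)*R3:  [  0   0   0  -2 ]
Row echelon form:
[ -2  -3  -1  -5 ]
[  0  -4   6   5 ]
[  0   0   1   3 ]
[  0   0   0  -2 ]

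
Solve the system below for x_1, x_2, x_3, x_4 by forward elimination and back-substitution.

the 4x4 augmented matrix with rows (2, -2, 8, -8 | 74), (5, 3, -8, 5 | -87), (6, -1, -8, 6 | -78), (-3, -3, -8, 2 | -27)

(-3, -4, 5, -4)

Forward elimination on [A|b]:
R2 <- R2 - (5/2)*R1:  [    0     8   -28    25  -272 ]
R3 <- R3 - (3)*R1:  [    0     5   -32    30  -300 ]
R4 <- R4 - (-3/2)*R1:  [   0   -6    4  -10   84 ]
R3 <- R3 - (5/8)*R2:  [     0      0  -29/2  115/8   -130 ]
R4 <- R4 - (-3/4)*R2:  [    0     0   -17  35/4  -120 ]
R4 <- R4 - (34/29)*R3:  [       0        0        0  -235/29   940/29 ]
Row echelon form:
[ 2  -2      8       -8  |      74 ]
[ 0   8    -28       25  |    -272 ]
[ 0   0  -29/2    115/8  |    -130 ]
[ 0   0      0  -235/29  |  940/29 ]
Back-substitution:
x_4 = (940/29) / (-235/29) = -4
x_3 = (-130 - (115/8)*(-4)) / (-29/2) = 5
x_2 = (-272 - (-28)*(5) - (25)*(-4)) / 8 = -4
x_1 = (74 - (-2)*(-4) - (8)*(5) - (-8)*(-4)) / 2 = -3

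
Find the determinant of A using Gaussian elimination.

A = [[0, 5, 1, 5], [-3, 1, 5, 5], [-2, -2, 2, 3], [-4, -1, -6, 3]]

det(A) = 443

Forward elimination:
R1 <-> R2   (pivot in column 1 was zero)
[ -3   1   5  5 ]
[  0   5   1  5 ]
[ -2  -2   2  3 ]
[ -4  -1  -6  3 ]
R3 <- R3 - (2/3)*R1:  [    0  -8/3  -4/3  -1/3 ]
R4 <- R4 - (4/3)*R1:  [     0   -7/3  -38/3  -11/3 ]
R3 <- R3 - (-8/15)*R2:  [    0     0  -4/5   7/3 ]
R4 <- R4 - (-7/15)*R2:  [     0      0  -61/5   -4/3 ]
R4 <- R4 - (61/4)*R3:  [       0        0        0  -443/12 ]
Upper-triangular form:
[ -3  1     5        5 ]
[  0  5     1        5 ]
[  0  0  -4/5      7/3 ]
[  0  0     0  -443/12 ]
det(A) = (-1)^1 * (-3) * (5) * (-4/5) * (-443/12) = 443  (1 row swap -> sign -1)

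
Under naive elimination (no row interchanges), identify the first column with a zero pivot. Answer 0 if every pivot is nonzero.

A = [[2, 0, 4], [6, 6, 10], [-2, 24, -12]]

Naive forward elimination:
R2 <- R2 - (3)*R1:  [  0   6  -2 ]
R3 <- R3 - (-1)*R1:  [  0  24  -8 ]
R3 <- R3 - (4)*R2:  [ 0  0  0 ]
Matrix at this point:
[ 2  0   4 ]
[ 0  6  -2 ]
[ 0  0   0 ]
Pivot entry (3,3) in the last row is zero and there are no rows below to swap with -> zero pivot in column 3 (A is singular).

first zero-pivot column = 3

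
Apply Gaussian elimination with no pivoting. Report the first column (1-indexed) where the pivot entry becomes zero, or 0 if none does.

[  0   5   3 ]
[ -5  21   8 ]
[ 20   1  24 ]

first zero-pivot column = 1

Naive forward elimination:
Pivot entry (1,1) is zero but row 2 has -5 in column 1 -> naive elimination stops; a row interchange (e.g. R1 <-> R2) would be required here.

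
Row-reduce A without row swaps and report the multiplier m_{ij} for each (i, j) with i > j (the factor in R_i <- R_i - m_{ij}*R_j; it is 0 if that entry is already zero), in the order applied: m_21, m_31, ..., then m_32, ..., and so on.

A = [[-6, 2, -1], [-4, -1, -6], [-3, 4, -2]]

multipliers: 2/3, 1/2, -9/7

Forward elimination:
R2 <- R2 - (2/3)*R1:  [     0   -7/3  -16/3 ]
R3 <- R3 - (1/2)*R1:  [    0     3  -3/2 ]
R3 <- R3 - (-9/7)*R2:  [       0        0  -117/14 ]
Multipliers (in order of application): m_{21} = 2/3, m_{31} = 1/2, m_{32} = -9/7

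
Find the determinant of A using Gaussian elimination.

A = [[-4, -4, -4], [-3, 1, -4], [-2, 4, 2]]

Forward elimination:
R2 <- R2 - (3/4)*R1:  [  0   4  -1 ]
R3 <- R3 - (1/2)*R1:  [ 0  6  4 ]
R3 <- R3 - (3/2)*R2:  [    0     0  11/2 ]
Upper-triangular form:
[ -4  -4    -4 ]
[  0   4    -1 ]
[  0   0  11/2 ]
det(A) = (-1)^0 * (-4) * (4) * (11/2) = -88  (0 row swaps -> sign +1)

det(A) = -88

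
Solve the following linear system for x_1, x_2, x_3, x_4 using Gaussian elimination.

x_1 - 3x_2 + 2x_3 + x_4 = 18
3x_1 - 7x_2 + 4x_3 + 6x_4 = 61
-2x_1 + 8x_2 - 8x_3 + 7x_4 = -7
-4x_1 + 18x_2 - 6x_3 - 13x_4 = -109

(5, 0, 4, 5)

Forward elimination on [A|b]:
R2 <- R2 - (3)*R1:  [  0   2  -2   3   7 ]
R3 <- R3 - (-2)*R1:  [  0   2  -4   9  29 ]
R4 <- R4 - (-4)*R1:  [   0    6    2   -9  -37 ]
R3 <- R3 - (1)*R2:  [  0   0  -2   6  22 ]
R4 <- R4 - (3)*R2:  [   0    0    8  -18  -58 ]
R4 <- R4 - (-4)*R3:  [  0   0   0   6  30 ]
Row echelon form:
[ 1  -3   2  1  |  18 ]
[ 0   2  -2  3  |   7 ]
[ 0   0  -2  6  |  22 ]
[ 0   0   0  6  |  30 ]
Back-substitution:
x_4 = (30) / 6 = 5
x_3 = (22 - (6)*(5)) / -2 = 4
x_2 = (7 - (-2)*(4) - (3)*(5)) / 2 = 0
x_1 = (18 - (-3)*(0) - (2)*(4) - (1)*(5)) / 1 = 5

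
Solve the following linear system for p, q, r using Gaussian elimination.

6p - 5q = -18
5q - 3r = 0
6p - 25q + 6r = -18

Forward elimination on [A|b]:
R3 <- R3 - (1)*R1:  [   0  -20    6    0 ]
R3 <- R3 - (-4)*R2:  [  0   0  -6   0 ]
Row echelon form:
[ 6  -5   0  |  -18 ]
[ 0   5  -3  |    0 ]
[ 0   0  -6  |    0 ]
Back-substitution:
r = (0) / -6 = 0
q = (0 - (-3)*(0)) / 5 = 0
p = (-18 - (-5)*(0)) / 6 = -3

(-3, 0, 0)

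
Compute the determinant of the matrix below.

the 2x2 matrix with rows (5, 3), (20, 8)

det(A) = -20

Forward elimination:
R2 <- R2 - (4)*R1:  [  0  -4 ]
Upper-triangular form:
[ 5   3 ]
[ 0  -4 ]
det(A) = (-1)^0 * (5) * (-4) = -20  (0 row swaps -> sign +1)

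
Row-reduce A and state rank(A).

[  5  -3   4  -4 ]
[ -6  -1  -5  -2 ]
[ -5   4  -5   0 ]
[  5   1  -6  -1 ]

rank(A) = 4

Row reduction:
R2 <- R2 - (-6/5)*R1:  [     0  -23/5   -1/5  -34/5 ]
R3 <- R3 - (-1)*R1:  [  0   1  -1  -4 ]
R4 <- R4 - (1)*R1:  [   0    4  -10    3 ]
R3 <- R3 - (-5/23)*R2:  [       0        0   -24/23  -126/23 ]
R4 <- R4 - (-20/23)*R2:  [       0        0  -234/23   -67/23 ]
R4 <- R4 - (39/4)*R3:  [     0      0      0  101/2 ]
Row echelon form:
[ 5     -3       4       -4 ]
[ 0  -23/5    -1/5    -34/5 ]
[ 0      0  -24/23  -126/23 ]
[ 0      0       0    101/2 ]
Nonzero rows / pivot columns: 4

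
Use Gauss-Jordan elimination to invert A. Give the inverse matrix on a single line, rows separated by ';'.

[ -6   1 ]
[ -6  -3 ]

Gauss-Jordan on [A | I]:
R1 <- (1/-6)*R1:  [    1  -1/6  |  -1/6     0 ]
R2 <- R2 - (-6)*R1:  [  0  -4  |  -1   1 ]
R2 <- (1/-4)*R2:  [    0     1  |   1/4  -1/4 ]
R1 <- R1 - (-1/6)*R2:  [     1      0  |   -1/8  -1/24 ]
Right block of [I | A^{-1}] is the inverse:
[ -1/8  -1/24 ]
[  1/4   -1/4 ]

inverse = [-1/8 -1/24; 1/4 -1/4]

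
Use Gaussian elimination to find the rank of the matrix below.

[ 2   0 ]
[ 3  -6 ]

rank(A) = 2

Row reduction:
R2 <- R2 - (3/2)*R1:  [  0  -6 ]
Row echelon form:
[ 2   0 ]
[ 0  -6 ]
Nonzero rows / pivot columns: 2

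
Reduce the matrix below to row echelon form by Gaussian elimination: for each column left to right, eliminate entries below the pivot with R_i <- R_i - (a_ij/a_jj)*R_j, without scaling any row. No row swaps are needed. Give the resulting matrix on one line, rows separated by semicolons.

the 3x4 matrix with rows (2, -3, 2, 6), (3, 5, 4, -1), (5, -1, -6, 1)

Forward elimination:
R2 <- R2 - (3/2)*R1:  [    0  19/2     1   -10 ]
R3 <- R3 - (5/2)*R1:  [    0  13/2   -11   -14 ]
R3 <- R3 - (13/19)*R2:  [       0        0  -222/19  -136/19 ]
Row echelon form:
[ 2    -3        2        6 ]
[ 0  19/2        1      -10 ]
[ 0     0  -222/19  -136/19 ]

REF = [2 -3 2 6; 0 19/2 1 -10; 0 0 -222/19 -136/19]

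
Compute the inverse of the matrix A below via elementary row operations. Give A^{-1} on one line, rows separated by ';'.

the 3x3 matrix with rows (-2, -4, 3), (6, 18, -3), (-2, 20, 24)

Gauss-Jordan on [A | I]:
R1 <- (1/-2)*R1:  [    1     2  -3/2  |  -1/2     0     0 ]
R2 <- R2 - (6)*R1:  [ 0  6  6  |  3  1  0 ]
R3 <- R3 - (-2)*R1:  [  0  24  21  |  -1   0   1 ]
R2 <- (1/6)*R2:  [   0    1    1  |  1/2  1/6    0 ]
R1 <- R1 - (2)*R2:  [    1     0  -7/2  |  -3/2  -1/3     0 ]
R3 <- R3 - (24)*R2:  [   0    0   -3  |  -13   -4    1 ]
R3 <- (1/-3)*R3:  [    0     0     1  |  13/3   4/3  -1/3 ]
R1 <- R1 - (-7/2)*R3:  [    1     0     0  |  41/3  13/3  -7/6 ]
R2 <- R2 - (1)*R3:  [     0      1      0  |  -23/6   -7/6    1/3 ]
Right block of [I | A^{-1}] is the inverse:
[  41/3  13/3  -7/6 ]
[ -23/6  -7/6   1/3 ]
[  13/3   4/3  -1/3 ]

inverse = [41/3 13/3 -7/6; -23/6 -7/6 1/3; 13/3 4/3 -1/3]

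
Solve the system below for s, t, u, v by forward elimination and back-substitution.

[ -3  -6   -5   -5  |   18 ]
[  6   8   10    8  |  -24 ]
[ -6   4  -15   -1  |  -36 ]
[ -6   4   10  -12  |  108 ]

Forward elimination on [A|b]:
R2 <- R2 - (-2)*R1:  [  0  -4   0  -2  12 ]
R3 <- R3 - (2)*R1:  [   0   16   -5    9  -72 ]
R4 <- R4 - (2)*R1:  [  0  16  20  -2  72 ]
R3 <- R3 - (-4)*R2:  [   0    0   -5    1  -24 ]
R4 <- R4 - (-4)*R2:  [   0    0   20  -10  120 ]
R4 <- R4 - (-4)*R3:  [  0   0   0  -6  24 ]
Row echelon form:
[ -3  -6  -5  -5  |   18 ]
[  0  -4   0  -2  |   12 ]
[  0   0  -5   1  |  -24 ]
[  0   0   0  -6  |   24 ]
Back-substitution:
v = (24) / -6 = -4
u = (-24 - (1)*(-4)) / -5 = 4
t = (12 - (-2)*(-4)) / -4 = -1
s = (18 - (-6)*(-1) - (-5)*(4) - (-5)*(-4)) / -3 = -4

(-4, -1, 4, -4)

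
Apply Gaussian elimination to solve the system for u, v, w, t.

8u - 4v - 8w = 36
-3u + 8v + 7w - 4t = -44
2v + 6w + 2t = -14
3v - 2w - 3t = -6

(1, -1, -3, 3)

Forward elimination on [A|b]:
R2 <- R2 - (-3/8)*R1:  [     0   13/2      4     -4  -61/2 ]
R3 <- R3 - (4/13)*R2:  [      0       0   62/13   42/13  -60/13 ]
R4 <- R4 - (6/13)*R2:  [      0       0  -50/13  -15/13  105/13 ]
R4 <- R4 - (-25/31)*R3:  [      0       0       0   45/31  135/31 ]
Row echelon form:
[ 8    -4     -8      0  |      36 ]
[ 0  13/2      4     -4  |   -61/2 ]
[ 0     0  62/13  42/13  |  -60/13 ]
[ 0     0      0  45/31  |  135/31 ]
Back-substitution:
t = (135/31) / (45/31) = 3
w = (-60/13 - (42/13)*(3)) / (62/13) = -3
v = (-61/2 - (4)*(-3) - (-4)*(3)) / (13/2) = -1
u = (36 - (-4)*(-1) - (-8)*(-3)) / 8 = 1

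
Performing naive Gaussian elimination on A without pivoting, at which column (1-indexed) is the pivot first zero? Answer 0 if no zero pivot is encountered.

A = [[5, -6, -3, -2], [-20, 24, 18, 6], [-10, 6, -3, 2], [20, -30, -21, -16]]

Naive forward elimination:
R2 <- R2 - (-4)*R1:  [  0   0   6  -2 ]
R3 <- R3 - (-2)*R1:  [  0  -6  -9  -2 ]
R4 <- R4 - (4)*R1:  [  0  -6  -9  -8 ]
Matrix at this point:
[ 5  -6  -3  -2 ]
[ 0   0   6  -2 ]
[ 0  -6  -9  -2 ]
[ 0  -6  -9  -8 ]
Pivot entry (2,2) is zero but row 3 has -6 in column 2 -> naive elimination stops; a row interchange (e.g. R2 <-> R3) would be required here.

first zero-pivot column = 2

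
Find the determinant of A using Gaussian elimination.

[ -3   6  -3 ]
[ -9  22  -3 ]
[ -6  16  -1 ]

Forward elimination:
R2 <- R2 - (3)*R1:  [ 0  4  6 ]
R3 <- R3 - (2)*R1:  [ 0  4  5 ]
R3 <- R3 - (1)*R2:  [  0   0  -1 ]
Upper-triangular form:
[ -3  6  -3 ]
[  0  4   6 ]
[  0  0  -1 ]
det(A) = (-1)^0 * (-3) * (4) * (-1) = 12  (0 row swaps -> sign +1)

det(A) = 12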